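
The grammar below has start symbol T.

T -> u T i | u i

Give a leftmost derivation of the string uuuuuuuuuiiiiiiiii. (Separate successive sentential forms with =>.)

T => uTi   [T -> u T i]
uTi => uuTii   [T -> u T i]
uuTii => uuuTiii   [T -> u T i]
uuuTiii => uuuuTiiii   [T -> u T i]
uuuuTiiii => uuuuuTiiiii   [T -> u T i]
uuuuuTiiiii => uuuuuuTiiiiii   [T -> u T i]
uuuuuuTiiiiii => uuuuuuuTiiiiiii   [T -> u T i]
uuuuuuuTiiiiiii => uuuuuuuuTiiiiiiii   [T -> u T i]
uuuuuuuuTiiiiiiii => uuuuuuuuuiiiiiiiii   [T -> u i]

T => uTi => uuTii => uuuTiii => uuuuTiiii => uuuuuTiiiii => uuuuuuTiiiiii => uuuuuuuTiiiiiii => uuuuuuuuTiiiiiiii => uuuuuuuuuiiiiiiiii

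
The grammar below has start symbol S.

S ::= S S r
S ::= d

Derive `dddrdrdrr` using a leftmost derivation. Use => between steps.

S => SSr   [S ::= S S r]
SSr => dSr   [S ::= d]
dSr => dSSrr   [S ::= S S r]
dSSrr => dSSrSrr   [S ::= S S r]
dSSrSrr => dSSrSrSrr   [S ::= S S r]
dSSrSrSrr => ddSrSrSrr   [S ::= d]
ddSrSrSrr => dddrSrSrr   [S ::= d]
dddrSrSrr => dddrdrSrr   [S ::= d]
dddrdrSrr => dddrdrdrr   [S ::= d]

S=>SSr=>dSr=>dSSrr=>dSSrSrr=>dSSrSrSrr=>ddSrSrSrr=>dddrSrSrr=>dddrdrSrr=>dddrdrdrr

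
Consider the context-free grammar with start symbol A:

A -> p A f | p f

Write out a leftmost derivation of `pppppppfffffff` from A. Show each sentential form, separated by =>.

A => pAf   [A -> p A f]
pAf => ppAff   [A -> p A f]
ppAff => pppAfff   [A -> p A f]
pppAfff => ppppAffff   [A -> p A f]
ppppAffff => pppppAfffff   [A -> p A f]
pppppAfffff => ppppppAffffff   [A -> p A f]
ppppppAffffff => pppppppfffffff   [A -> p f]

A=>pAf=>ppAff=>pppAfff=>ppppAffff=>pppppAfffff=>ppppppAffffff=>pppppppfffffff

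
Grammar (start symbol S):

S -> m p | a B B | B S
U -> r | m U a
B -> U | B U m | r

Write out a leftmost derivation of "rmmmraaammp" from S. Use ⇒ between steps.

S ⇒ BS   [S -> B S]
BS ⇒ BUmS   [B -> B U m]
BUmS ⇒ UUmS   [B -> U]
UUmS ⇒ rUmS   [U -> r]
rUmS ⇒ rmUamS   [U -> m U a]
rmUamS ⇒ rmmUaamS   [U -> m U a]
rmmUaamS ⇒ rmmmUaaamS   [U -> m U a]
rmmmUaaamS ⇒ rmmmraaamS   [U -> r]
rmmmraaamS ⇒ rmmmraaammp   [S -> m p]

S ⇒ BS ⇒ BUmS ⇒ UUmS ⇒ rUmS ⇒ rmUamS ⇒ rmmUaamS ⇒ rmmmUaaamS ⇒ rmmmraaamS ⇒ rmmmraaammp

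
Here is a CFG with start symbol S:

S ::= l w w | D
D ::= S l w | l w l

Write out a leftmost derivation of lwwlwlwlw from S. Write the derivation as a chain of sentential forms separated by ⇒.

S ⇒ D ⇒ Slw ⇒ Dlw ⇒ Slwlw ⇒ Dlwlw ⇒ Slwlwlw ⇒ lwwlwlwlw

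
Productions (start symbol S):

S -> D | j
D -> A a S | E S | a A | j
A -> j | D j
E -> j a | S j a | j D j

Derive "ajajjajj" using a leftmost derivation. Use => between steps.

S => D => aA => aDj => aAaSj => aDjaSj => aESjaSj => ajaSjaSj => ajaDjaSj => ajajjaSj => ajajjajj

S => D   [S -> D]
D => aA   [D -> a A]
aA => aDj   [A -> D j]
aDj => aAaSj   [D -> A a S]
aAaSj => aDjaSj   [A -> D j]
aDjaSj => aESjaSj   [D -> E S]
aESjaSj => ajaSjaSj   [E -> j a]
ajaSjaSj => ajaDjaSj   [S -> D]
ajaDjaSj => ajajjaSj   [D -> j]
ajajjaSj => ajajjajj   [S -> j]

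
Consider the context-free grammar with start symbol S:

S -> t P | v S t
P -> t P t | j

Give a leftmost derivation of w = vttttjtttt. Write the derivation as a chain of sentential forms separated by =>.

S => vSt   [S -> v S t]
vSt => vtPt   [S -> t P]
vtPt => vttPtt   [P -> t P t]
vttPtt => vtttPttt   [P -> t P t]
vtttPttt => vttttPtttt   [P -> t P t]
vttttPtttt => vttttjtttt   [P -> j]

S=>vSt=>vtPt=>vttPtt=>vtttPttt=>vttttPtttt=>vttttjtttt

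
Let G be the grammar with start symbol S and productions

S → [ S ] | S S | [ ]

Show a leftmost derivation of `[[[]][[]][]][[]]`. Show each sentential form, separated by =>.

S => SS => [S]S => [SS]S => [SSS]S => [[S]SS]S => [[[]]SS]S => [[[]][S]S]S => [[[]][[]]S]S => [[[]][[]][]]S => [[[]][[]][]][S] => [[[]][[]][]][[]]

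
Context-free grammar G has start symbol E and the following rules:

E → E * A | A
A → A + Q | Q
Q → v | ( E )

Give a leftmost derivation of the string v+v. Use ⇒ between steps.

E⇒A⇒A+Q⇒Q+Q⇒v+Q⇒v+v

E ⇒ A   [E → A]
A ⇒ A+Q   [A → A + Q]
A+Q ⇒ Q+Q   [A → Q]
Q+Q ⇒ v+Q   [Q → v]
v+Q ⇒ v+v   [Q → v]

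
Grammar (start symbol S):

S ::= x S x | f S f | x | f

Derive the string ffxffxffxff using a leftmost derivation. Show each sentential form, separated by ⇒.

S ⇒ fSf   [S ::= f S f]
fSf ⇒ ffSff   [S ::= f S f]
ffSff ⇒ ffxSxff   [S ::= x S x]
ffxSxff ⇒ ffxfSfxff   [S ::= f S f]
ffxfSfxff ⇒ ffxffSffxff   [S ::= f S f]
ffxffSffxff ⇒ ffxffxffxff   [S ::= x]

S⇒fSf⇒ffSff⇒ffxSxff⇒ffxfSfxff⇒ffxffSffxff⇒ffxffxffxff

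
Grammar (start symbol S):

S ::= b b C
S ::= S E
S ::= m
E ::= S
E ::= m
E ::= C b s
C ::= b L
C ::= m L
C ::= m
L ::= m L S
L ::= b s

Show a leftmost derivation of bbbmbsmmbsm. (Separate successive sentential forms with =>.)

S => bbC   [S ::= b b C]
bbC => bbbL   [C ::= b L]
bbbL => bbbmLS   [L ::= m L S]
bbbmLS => bbbmbsS   [L ::= b s]
bbbmbsS => bbbmbsSE   [S ::= S E]
bbbmbsSE => bbbmbsSEE   [S ::= S E]
bbbmbsSEE => bbbmbsmEE   [S ::= m]
bbbmbsmEE => bbbmbsmCbsE   [E ::= C b s]
bbbmbsmCbsE => bbbmbsmmbsE   [C ::= m]
bbbmbsmmbsE => bbbmbsmmbsm   [E ::= m]

S => bbC => bbbL => bbbmLS => bbbmbsS => bbbmbsSE => bbbmbsSEE => bbbmbsmEE => bbbmbsmCbsE => bbbmbsmmbsE => bbbmbsmmbsm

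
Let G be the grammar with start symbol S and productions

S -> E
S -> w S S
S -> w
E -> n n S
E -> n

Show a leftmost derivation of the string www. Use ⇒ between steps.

S⇒wSS⇒wwS⇒www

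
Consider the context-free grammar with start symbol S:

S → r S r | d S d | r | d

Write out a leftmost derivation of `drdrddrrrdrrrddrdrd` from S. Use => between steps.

S => dSd => drSrd => drdSdrd => drdrSrdrd => drdrdSdrdrd => drdrddSddrdrd => drdrddrSrddrdrd => drdrddrrSrrddrdrd => drdrddrrrSrrrddrdrd => drdrddrrrdrrrddrdrd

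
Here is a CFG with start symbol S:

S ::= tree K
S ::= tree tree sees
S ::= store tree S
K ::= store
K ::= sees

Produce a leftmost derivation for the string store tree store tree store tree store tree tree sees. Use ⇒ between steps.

S ⇒ store tree S ⇒ store tree store tree S ⇒ store tree store tree store tree S ⇒ store tree store tree store tree store tree S ⇒ store tree store tree store tree store tree tree K ⇒ store tree store tree store tree store tree tree sees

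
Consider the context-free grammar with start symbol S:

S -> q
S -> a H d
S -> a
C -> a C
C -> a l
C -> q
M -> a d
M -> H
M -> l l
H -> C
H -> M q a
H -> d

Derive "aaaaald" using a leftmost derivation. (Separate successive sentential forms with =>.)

S => aHd => aCd => aaCd => aaaCd => aaaaCd => aaaaald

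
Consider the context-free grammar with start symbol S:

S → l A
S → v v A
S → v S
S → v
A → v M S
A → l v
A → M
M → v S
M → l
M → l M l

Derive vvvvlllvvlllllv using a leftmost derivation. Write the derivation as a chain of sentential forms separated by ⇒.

S⇒vS⇒vvvA⇒vvvvMS⇒vvvvlMlS⇒vvvvllMllS⇒vvvvlllMlllS⇒vvvvlllvSlllS⇒vvvvlllvvlllS⇒vvvvlllvvllllA⇒vvvvlllvvlllllv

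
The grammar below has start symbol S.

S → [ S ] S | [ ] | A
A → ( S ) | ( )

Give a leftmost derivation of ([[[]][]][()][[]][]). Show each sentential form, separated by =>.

S => A => (S) => ([S]S) => ([[S]S]S) => ([[[]]S]S) => ([[[]][]]S) => ([[[]][]][S]S) => ([[[]][]][A]S) => ([[[]][]][()]S) => ([[[]][]][()][S]S) => ([[[]][]][()][[]]S) => ([[[]][]][()][[]][])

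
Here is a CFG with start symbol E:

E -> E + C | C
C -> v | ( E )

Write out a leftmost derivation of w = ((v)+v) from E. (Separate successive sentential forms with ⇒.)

E ⇒ C   [E -> C]
C ⇒ (E)   [C -> ( E )]
(E) ⇒ (E+C)   [E -> E + C]
(E+C) ⇒ (C+C)   [E -> C]
(C+C) ⇒ ((E)+C)   [C -> ( E )]
((E)+C) ⇒ ((C)+C)   [E -> C]
((C)+C) ⇒ ((v)+C)   [C -> v]
((v)+C) ⇒ ((v)+v)   [C -> v]

E ⇒ C ⇒ (E) ⇒ (E+C) ⇒ (C+C) ⇒ ((E)+C) ⇒ ((C)+C) ⇒ ((v)+C) ⇒ ((v)+v)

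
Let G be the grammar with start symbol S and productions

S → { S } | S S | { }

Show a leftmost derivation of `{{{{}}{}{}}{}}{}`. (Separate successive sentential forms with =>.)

S=>SS=>{S}S=>{SS}S=>{{S}S}S=>{{SS}S}S=>{{SSS}S}S=>{{{S}SS}S}S=>{{{{}}SS}S}S=>{{{{}}{}S}S}S=>{{{{}}{}{}}S}S=>{{{{}}{}{}}{}}S=>{{{{}}{}{}}{}}{}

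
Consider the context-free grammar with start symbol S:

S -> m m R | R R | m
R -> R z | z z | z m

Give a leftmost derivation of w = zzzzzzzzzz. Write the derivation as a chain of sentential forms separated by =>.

S => RR => zzR => zzRz => zzRzz => zzRzzz => zzRzzzz => zzRzzzzz => zzRzzzzzz => zzzzzzzzzz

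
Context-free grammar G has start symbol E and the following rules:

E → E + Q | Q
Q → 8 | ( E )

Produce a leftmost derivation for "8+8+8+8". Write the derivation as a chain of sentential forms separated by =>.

E => E+Q   [E → E + Q]
E+Q => E+Q+Q   [E → E + Q]
E+Q+Q => E+Q+Q+Q   [E → E + Q]
E+Q+Q+Q => Q+Q+Q+Q   [E → Q]
Q+Q+Q+Q => 8+Q+Q+Q   [Q → 8]
8+Q+Q+Q => 8+8+Q+Q   [Q → 8]
8+8+Q+Q => 8+8+8+Q   [Q → 8]
8+8+8+Q => 8+8+8+8   [Q → 8]

E => E+Q => E+Q+Q => E+Q+Q+Q => Q+Q+Q+Q => 8+Q+Q+Q => 8+8+Q+Q => 8+8+8+Q => 8+8+8+8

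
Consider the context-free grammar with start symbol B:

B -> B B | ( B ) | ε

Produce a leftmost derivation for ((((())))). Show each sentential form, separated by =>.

B => (B) => (BB) => ((B)B) => ((BB)B) => (((B)B)B) => ((((B))B)B) => (((((B)))B)B) => ((((()))B)B) => ((((())))B) => ((((()))))

B => (B)   [B -> ( B )]
(B) => (BB)   [B -> B B]
(BB) => ((B)B)   [B -> ( B )]
((B)B) => ((BB)B)   [B -> B B]
((BB)B) => (((B)B)B)   [B -> ( B )]
(((B)B)B) => ((((B))B)B)   [B -> ( B )]
((((B))B)B) => (((((B)))B)B)   [B -> ( B )]
(((((B)))B)B) => ((((()))B)B)   [B -> ε]
((((()))B)B) => ((((())))B)   [B -> ε]
((((())))B) => ((((()))))   [B -> ε]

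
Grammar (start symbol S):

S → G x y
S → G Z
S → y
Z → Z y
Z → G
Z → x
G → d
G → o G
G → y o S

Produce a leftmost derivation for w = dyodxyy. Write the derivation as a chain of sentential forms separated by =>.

S => GZ   [S → G Z]
GZ => dZ   [G → d]
dZ => dZy   [Z → Z y]
dZy => dZyy   [Z → Z y]
dZyy => dGyy   [Z → G]
dGyy => dyoSyy   [G → y o S]
dyoSyy => dyoGZyy   [S → G Z]
dyoGZyy => dyodZyy   [G → d]
dyodZyy => dyodxyy   [Z → x]

S => GZ => dZ => dZy => dZyy => dGyy => dyoSyy => dyoGZyy => dyodZyy => dyodxyy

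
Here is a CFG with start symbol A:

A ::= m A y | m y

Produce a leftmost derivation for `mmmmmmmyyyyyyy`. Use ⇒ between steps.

A ⇒ mAy ⇒ mmAyy ⇒ mmmAyyy ⇒ mmmmAyyyy ⇒ mmmmmAyyyyy ⇒ mmmmmmAyyyyyy ⇒ mmmmmmmyyyyyyy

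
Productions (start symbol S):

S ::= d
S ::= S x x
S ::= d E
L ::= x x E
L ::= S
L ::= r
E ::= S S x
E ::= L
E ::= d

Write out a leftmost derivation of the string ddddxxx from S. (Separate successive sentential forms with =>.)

S => Sxx   [S ::= S x x]
Sxx => dExx   [S ::= d E]
dExx => dSSxxx   [E ::= S S x]
dSSxxx => ddESxxx   [S ::= d E]
ddESxxx => dddSxxx   [E ::= d]
dddSxxx => ddddxxx   [S ::= d]

S=>Sxx=>dExx=>dSSxxx=>ddESxxx=>dddSxxx=>ddddxxx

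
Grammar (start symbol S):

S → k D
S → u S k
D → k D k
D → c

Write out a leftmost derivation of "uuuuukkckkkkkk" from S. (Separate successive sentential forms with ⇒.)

S⇒uSk⇒uuSkk⇒uuuSkkk⇒uuuuSkkkk⇒uuuuuSkkkkk⇒uuuuukDkkkkk⇒uuuuukkDkkkkkk⇒uuuuukkckkkkkk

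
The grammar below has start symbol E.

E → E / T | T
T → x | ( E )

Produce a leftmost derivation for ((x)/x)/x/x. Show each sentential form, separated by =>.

E => E/T   [E → E / T]
E/T => E/T/T   [E → E / T]
E/T/T => T/T/T   [E → T]
T/T/T => (E)/T/T   [T → ( E )]
(E)/T/T => (E/T)/T/T   [E → E / T]
(E/T)/T/T => (T/T)/T/T   [E → T]
(T/T)/T/T => ((E)/T)/T/T   [T → ( E )]
((E)/T)/T/T => ((T)/T)/T/T   [E → T]
((T)/T)/T/T => ((x)/T)/T/T   [T → x]
((x)/T)/T/T => ((x)/x)/T/T   [T → x]
((x)/x)/T/T => ((x)/x)/x/T   [T → x]
((x)/x)/x/T => ((x)/x)/x/x   [T → x]

E => E/T => E/T/T => T/T/T => (E)/T/T => (E/T)/T/T => (T/T)/T/T => ((E)/T)/T/T => ((T)/T)/T/T => ((x)/T)/T/T => ((x)/x)/T/T => ((x)/x)/x/T => ((x)/x)/x/x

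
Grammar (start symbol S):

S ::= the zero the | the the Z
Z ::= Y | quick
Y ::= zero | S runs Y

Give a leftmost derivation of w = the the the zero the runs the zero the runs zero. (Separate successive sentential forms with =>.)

S => the the Z => the the Y => the the S runs Y => the the the zero the runs Y => the the the zero the runs S runs Y => the the the zero the runs the zero the runs Y => the the the zero the runs the zero the runs zero

S => the the Z   [S ::= the the Z]
the the Z => the the Y   [Z ::= Y]
the the Y => the the S runs Y   [Y ::= S runs Y]
the the S runs Y => the the the zero the runs Y   [S ::= the zero the]
the the the zero the runs Y => the the the zero the runs S runs Y   [Y ::= S runs Y]
the the the zero the runs S runs Y => the the the zero the runs the zero the runs Y   [S ::= the zero the]
the the the zero the runs the zero the runs Y => the the the zero the runs the zero the runs zero   [Y ::= zero]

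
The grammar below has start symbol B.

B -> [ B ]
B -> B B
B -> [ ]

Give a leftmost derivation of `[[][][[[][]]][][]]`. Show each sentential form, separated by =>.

B => [B] => [BB] => [BBB] => [BBBB] => [[]BBB] => [[][]BB] => [[][]BBB] => [[][][B]BB] => [[][][[B]]BB] => [[][][[BB]]BB] => [[][][[[]B]]BB] => [[][][[[][]]]BB] => [[][][[[][]]][]B] => [[][][[[][]]][][]]

B => [B]   [B -> [ B ]]
[B] => [BB]   [B -> B B]
[BB] => [BBB]   [B -> B B]
[BBB] => [BBBB]   [B -> B B]
[BBBB] => [[]BBB]   [B -> [ ]]
[[]BBB] => [[][]BB]   [B -> [ ]]
[[][]BB] => [[][]BBB]   [B -> B B]
[[][]BBB] => [[][][B]BB]   [B -> [ B ]]
[[][][B]BB] => [[][][[B]]BB]   [B -> [ B ]]
[[][][[B]]BB] => [[][][[BB]]BB]   [B -> B B]
[[][][[BB]]BB] => [[][][[[]B]]BB]   [B -> [ ]]
[[][][[[]B]]BB] => [[][][[[][]]]BB]   [B -> [ ]]
[[][][[[][]]]BB] => [[][][[[][]]][]B]   [B -> [ ]]
[[][][[[][]]][]B] => [[][][[[][]]][][]]   [B -> [ ]]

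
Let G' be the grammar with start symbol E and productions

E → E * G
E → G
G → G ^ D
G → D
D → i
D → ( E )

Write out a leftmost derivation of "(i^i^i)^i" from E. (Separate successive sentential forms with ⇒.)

E ⇒ G   [E → G]
G ⇒ G^D   [G → G ^ D]
G^D ⇒ D^D   [G → D]
D^D ⇒ (E)^D   [D → ( E )]
(E)^D ⇒ (G)^D   [E → G]
(G)^D ⇒ (G^D)^D   [G → G ^ D]
(G^D)^D ⇒ (G^D^D)^D   [G → G ^ D]
(G^D^D)^D ⇒ (D^D^D)^D   [G → D]
(D^D^D)^D ⇒ (i^D^D)^D   [D → i]
(i^D^D)^D ⇒ (i^i^D)^D   [D → i]
(i^i^D)^D ⇒ (i^i^i)^D   [D → i]
(i^i^i)^D ⇒ (i^i^i)^i   [D → i]

E⇒G⇒G^D⇒D^D⇒(E)^D⇒(G)^D⇒(G^D)^D⇒(G^D^D)^D⇒(D^D^D)^D⇒(i^D^D)^D⇒(i^i^D)^D⇒(i^i^i)^D⇒(i^i^i)^i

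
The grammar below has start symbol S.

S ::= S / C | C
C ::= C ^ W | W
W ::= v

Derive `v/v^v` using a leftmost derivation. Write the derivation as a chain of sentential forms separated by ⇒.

S⇒S/C⇒C/C⇒W/C⇒v/C⇒v/C^W⇒v/W^W⇒v/v^W⇒v/v^v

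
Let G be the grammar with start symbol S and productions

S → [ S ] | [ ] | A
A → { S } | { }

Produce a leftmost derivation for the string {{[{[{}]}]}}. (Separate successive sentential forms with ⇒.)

S ⇒ A ⇒ {S} ⇒ {A} ⇒ {{S}} ⇒ {{[S]}} ⇒ {{[A]}} ⇒ {{[{S}]}} ⇒ {{[{[S]}]}} ⇒ {{[{[A]}]}} ⇒ {{[{[{}]}]}}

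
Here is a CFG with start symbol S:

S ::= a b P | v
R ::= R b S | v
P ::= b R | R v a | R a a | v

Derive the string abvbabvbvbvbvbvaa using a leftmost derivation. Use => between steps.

S => abP   [S ::= a b P]
abP => abRaa   [P ::= R a a]
abRaa => abRbSaa   [R ::= R b S]
abRbSaa => abRbSbSaa   [R ::= R b S]
abRbSbSaa => abRbSbSbSaa   [R ::= R b S]
abRbSbSbSaa => abRbSbSbSbSaa   [R ::= R b S]
abRbSbSbSbSaa => abRbSbSbSbSbSaa   [R ::= R b S]
abRbSbSbSbSbSaa => abvbSbSbSbSbSaa   [R ::= v]
abvbSbSbSbSbSaa => abvbabPbSbSbSbSaa   [S ::= a b P]
abvbabPbSbSbSbSaa => abvbabvbSbSbSbSaa   [P ::= v]
abvbabvbSbSbSbSaa => abvbabvbvbSbSbSaa   [S ::= v]
abvbabvbvbSbSbSaa => abvbabvbvbvbSbSaa   [S ::= v]
abvbabvbvbvbSbSaa => abvbabvbvbvbvbSaa   [S ::= v]
abvbabvbvbvbvbSaa => abvbabvbvbvbvbvaa   [S ::= v]

S => abP => abRaa => abRbSaa => abRbSbSaa => abRbSbSbSaa => abRbSbSbSbSaa => abRbSbSbSbSbSaa => abvbSbSbSbSbSaa => abvbabPbSbSbSbSaa => abvbabvbSbSbSbSaa => abvbabvbvbSbSbSaa => abvbabvbvbvbSbSaa => abvbabvbvbvbvbSaa => abvbabvbvbvbvbvaa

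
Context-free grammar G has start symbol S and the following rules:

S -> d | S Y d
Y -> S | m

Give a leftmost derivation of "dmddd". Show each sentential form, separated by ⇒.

S⇒SYd⇒SYdYd⇒dYdYd⇒dmdYd⇒dmdSd⇒dmddd

S ⇒ SYd   [S -> S Y d]
SYd ⇒ SYdYd   [S -> S Y d]
SYdYd ⇒ dYdYd   [S -> d]
dYdYd ⇒ dmdYd   [Y -> m]
dmdYd ⇒ dmdSd   [Y -> S]
dmdSd ⇒ dmddd   [S -> d]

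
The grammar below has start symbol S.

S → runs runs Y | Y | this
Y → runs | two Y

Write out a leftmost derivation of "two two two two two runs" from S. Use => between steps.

S => Y   [S → Y]
Y => two Y   [Y → two Y]
two Y => two two Y   [Y → two Y]
two two Y => two two two Y   [Y → two Y]
two two two Y => two two two two Y   [Y → two Y]
two two two two Y => two two two two two Y   [Y → two Y]
two two two two two Y => two two two two two runs   [Y → runs]

S => Y => two Y => two two Y => two two two Y => two two two two Y => two two two two two Y => two two two two two runs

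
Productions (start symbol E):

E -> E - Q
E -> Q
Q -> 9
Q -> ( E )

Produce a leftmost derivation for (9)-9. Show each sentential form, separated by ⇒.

E ⇒ E-Q ⇒ Q-Q ⇒ (E)-Q ⇒ (Q)-Q ⇒ (9)-Q ⇒ (9)-9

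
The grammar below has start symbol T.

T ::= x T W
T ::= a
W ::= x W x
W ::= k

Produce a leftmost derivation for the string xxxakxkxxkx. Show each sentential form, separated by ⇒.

T ⇒ xTW   [T ::= x T W]
xTW ⇒ xxTWW   [T ::= x T W]
xxTWW ⇒ xxxTWWW   [T ::= x T W]
xxxTWWW ⇒ xxxaWWW   [T ::= a]
xxxaWWW ⇒ xxxakWW   [W ::= k]
xxxakWW ⇒ xxxakxWxW   [W ::= x W x]
xxxakxWxW ⇒ xxxakxkxW   [W ::= k]
xxxakxkxW ⇒ xxxakxkxxWx   [W ::= x W x]
xxxakxkxxWx ⇒ xxxakxkxxkx   [W ::= k]

T ⇒ xTW ⇒ xxTWW ⇒ xxxTWWW ⇒ xxxaWWW ⇒ xxxakWW ⇒ xxxakxWxW ⇒ xxxakxkxW ⇒ xxxakxkxxWx ⇒ xxxakxkxxkx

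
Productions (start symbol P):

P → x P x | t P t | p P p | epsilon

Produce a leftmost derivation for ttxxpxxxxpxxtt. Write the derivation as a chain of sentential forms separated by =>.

P => tPt   [P → t P t]
tPt => ttPtt   [P → t P t]
ttPtt => ttxPxtt   [P → x P x]
ttxPxtt => ttxxPxxtt   [P → x P x]
ttxxPxxtt => ttxxpPpxxtt   [P → p P p]
ttxxpPpxxtt => ttxxpxPxpxxtt   [P → x P x]
ttxxpxPxpxxtt => ttxxpxxPxxpxxtt   [P → x P x]
ttxxpxxPxxpxxtt => ttxxpxxxxpxxtt   [P → epsilon]

P=>tPt=>ttPtt=>ttxPxtt=>ttxxPxxtt=>ttxxpPpxxtt=>ttxxpxPxpxxtt=>ttxxpxxPxxpxxtt=>ttxxpxxxxpxxtt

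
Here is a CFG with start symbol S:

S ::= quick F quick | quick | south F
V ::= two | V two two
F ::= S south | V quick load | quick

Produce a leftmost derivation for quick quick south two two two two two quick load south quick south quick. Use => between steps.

S => quick F quick => quick S south quick => quick quick F quick south quick => quick quick S south quick south quick => quick quick south F south quick south quick => quick quick south V quick load south quick south quick => quick quick south V two two quick load south quick south quick => quick quick south V two two two two quick load south quick south quick => quick quick south two two two two two quick load south quick south quick

S => quick F quick   [S ::= quick F quick]
quick F quick => quick S south quick   [F ::= S south]
quick S south quick => quick quick F quick south quick   [S ::= quick F quick]
quick quick F quick south quick => quick quick S south quick south quick   [F ::= S south]
quick quick S south quick south quick => quick quick south F south quick south quick   [S ::= south F]
quick quick south F south quick south quick => quick quick south V quick load south quick south quick   [F ::= V quick load]
quick quick south V quick load south quick south quick => quick quick south V two two quick load south quick south quick   [V ::= V two two]
quick quick south V two two quick load south quick south quick => quick quick south V two two two two quick load south quick south quick   [V ::= V two two]
quick quick south V two two two two quick load south quick south quick => quick quick south two two two two two quick load south quick south quick   [V ::= two]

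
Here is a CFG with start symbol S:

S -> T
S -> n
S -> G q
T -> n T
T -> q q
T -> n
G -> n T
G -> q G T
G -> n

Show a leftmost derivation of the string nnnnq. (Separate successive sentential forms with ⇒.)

S ⇒ Gq ⇒ nTq ⇒ nnTq ⇒ nnnTq ⇒ nnnnq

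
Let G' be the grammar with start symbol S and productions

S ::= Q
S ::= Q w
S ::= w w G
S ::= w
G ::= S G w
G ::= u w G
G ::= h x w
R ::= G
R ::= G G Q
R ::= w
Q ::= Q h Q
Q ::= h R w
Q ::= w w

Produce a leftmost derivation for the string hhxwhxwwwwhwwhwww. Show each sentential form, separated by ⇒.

S⇒Qw⇒QhQw⇒QhQhQw⇒hRwhQhQw⇒hGGQwhQhQw⇒hhxwGQwhQhQw⇒hhxwhxwQwhQhQw⇒hhxwhxwwwwhQhQw⇒hhxwhxwwwwhwwhQw⇒hhxwhxwwwwhwwhwww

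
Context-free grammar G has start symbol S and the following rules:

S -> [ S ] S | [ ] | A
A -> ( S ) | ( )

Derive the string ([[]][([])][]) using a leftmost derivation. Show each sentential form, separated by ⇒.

S⇒A⇒(S)⇒([S]S)⇒([[]]S)⇒([[]][S]S)⇒([[]][A]S)⇒([[]][(S)]S)⇒([[]][([])]S)⇒([[]][([])][])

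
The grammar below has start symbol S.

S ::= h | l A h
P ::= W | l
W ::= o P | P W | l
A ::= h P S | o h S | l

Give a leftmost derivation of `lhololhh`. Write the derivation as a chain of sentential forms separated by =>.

S => lAh => lhPSh => lhWSh => lhoPSh => lhoWSh => lhoPWSh => lhoWWSh => lholWSh => lholoPSh => lholoWSh => lhololSh => lhololhh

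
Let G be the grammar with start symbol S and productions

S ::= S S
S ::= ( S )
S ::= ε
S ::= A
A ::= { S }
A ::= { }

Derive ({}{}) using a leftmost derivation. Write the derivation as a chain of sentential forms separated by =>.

S => (S) => (SS) => (AS) => ({}S) => ({}A) => ({}{S}) => ({}{})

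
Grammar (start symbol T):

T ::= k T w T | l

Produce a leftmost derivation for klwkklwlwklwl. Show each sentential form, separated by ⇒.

T ⇒ kTwT   [T ::= k T w T]
kTwT ⇒ klwT   [T ::= l]
klwT ⇒ klwkTwT   [T ::= k T w T]
klwkTwT ⇒ klwkkTwTwT   [T ::= k T w T]
klwkkTwTwT ⇒ klwkklwTwT   [T ::= l]
klwkklwTwT ⇒ klwkklwlwT   [T ::= l]
klwkklwlwT ⇒ klwkklwlwkTwT   [T ::= k T w T]
klwkklwlwkTwT ⇒ klwkklwlwklwT   [T ::= l]
klwkklwlwklwT ⇒ klwkklwlwklwl   [T ::= l]

T ⇒ kTwT ⇒ klwT ⇒ klwkTwT ⇒ klwkkTwTwT ⇒ klwkklwTwT ⇒ klwkklwlwT ⇒ klwkklwlwkTwT ⇒ klwkklwlwklwT ⇒ klwkklwlwklwl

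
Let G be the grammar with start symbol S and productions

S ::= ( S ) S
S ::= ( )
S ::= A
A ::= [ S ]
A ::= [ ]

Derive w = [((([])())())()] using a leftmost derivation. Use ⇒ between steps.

S ⇒ A ⇒ [S] ⇒ [(S)S] ⇒ [((S)S)S] ⇒ [(((S)S)S)S] ⇒ [(((A)S)S)S] ⇒ [((([])S)S)S] ⇒ [((([])())S)S] ⇒ [((([])())())S] ⇒ [((([])())())()]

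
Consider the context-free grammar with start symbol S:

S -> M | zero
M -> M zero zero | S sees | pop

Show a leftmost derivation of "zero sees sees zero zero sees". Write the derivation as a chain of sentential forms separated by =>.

S => M   [S -> M]
M => S sees   [M -> S sees]
S sees => M sees   [S -> M]
M sees => M zero zero sees   [M -> M zero zero]
M zero zero sees => S sees zero zero sees   [M -> S sees]
S sees zero zero sees => M sees zero zero sees   [S -> M]
M sees zero zero sees => S sees sees zero zero sees   [M -> S sees]
S sees sees zero zero sees => zero sees sees zero zero sees   [S -> zero]

S => M => S sees => M sees => M zero zero sees => S sees zero zero sees => M sees zero zero sees => S sees sees zero zero sees => zero sees sees zero zero sees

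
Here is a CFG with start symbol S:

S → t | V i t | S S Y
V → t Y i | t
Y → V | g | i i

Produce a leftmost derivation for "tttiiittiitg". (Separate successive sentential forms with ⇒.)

S ⇒ SSY   [S → S S Y]
SSY ⇒ SSYSY   [S → S S Y]
SSYSY ⇒ VitSYSY   [S → V i t]
VitSYSY ⇒ tYiitSYSY   [V → t Y i]
tYiitSYSY ⇒ tViitSYSY   [Y → V]
tViitSYSY ⇒ ttYiiitSYSY   [V → t Y i]
ttYiiitSYSY ⇒ ttViiitSYSY   [Y → V]
ttViiitSYSY ⇒ tttiiitSYSY   [V → t]
tttiiitSYSY ⇒ tttiiittYSY   [S → t]
tttiiittYSY ⇒ tttiiittiiSY   [Y → i i]
tttiiittiiSY ⇒ tttiiittiitY   [S → t]
tttiiittiitY ⇒ tttiiittiitg   [Y → g]

S ⇒ SSY ⇒ SSYSY ⇒ VitSYSY ⇒ tYiitSYSY ⇒ tViitSYSY ⇒ ttYiiitSYSY ⇒ ttViiitSYSY ⇒ tttiiitSYSY ⇒ tttiiittYSY ⇒ tttiiittiiSY ⇒ tttiiittiitY ⇒ tttiiittiitg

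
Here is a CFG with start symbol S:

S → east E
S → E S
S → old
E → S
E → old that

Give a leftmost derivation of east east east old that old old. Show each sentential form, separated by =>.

S => east E => east S => east E S => east S S => east east E S => east east S S => east east east E S => east east east S S => east east east E S S => east east east old that S S => east east east old that old S => east east east old that old old

S => east E   [S → east E]
east E => east S   [E → S]
east S => east E S   [S → E S]
east E S => east S S   [E → S]
east S S => east east E S   [S → east E]
east east E S => east east S S   [E → S]
east east S S => east east east E S   [S → east E]
east east east E S => east east east S S   [E → S]
east east east S S => east east east E S S   [S → E S]
east east east E S S => east east east old that S S   [E → old that]
east east east old that S S => east east east old that old S   [S → old]
east east east old that old S => east east east old that old old   [S → old]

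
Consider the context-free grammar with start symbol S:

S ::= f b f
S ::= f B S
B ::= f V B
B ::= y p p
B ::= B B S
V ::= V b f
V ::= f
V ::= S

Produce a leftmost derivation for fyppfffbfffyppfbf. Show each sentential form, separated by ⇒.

S ⇒ fBS ⇒ fyppS ⇒ fyppfBS ⇒ fyppffVBS ⇒ fyppffSBS ⇒ fyppfffbfBS ⇒ fyppfffbffVBS ⇒ fyppfffbfffBS ⇒ fyppfffbfffyppS ⇒ fyppfffbfffyppfbf

S ⇒ fBS   [S ::= f B S]
fBS ⇒ fyppS   [B ::= y p p]
fyppS ⇒ fyppfBS   [S ::= f B S]
fyppfBS ⇒ fyppffVBS   [B ::= f V B]
fyppffVBS ⇒ fyppffSBS   [V ::= S]
fyppffSBS ⇒ fyppfffbfBS   [S ::= f b f]
fyppfffbfBS ⇒ fyppfffbffVBS   [B ::= f V B]
fyppfffbffVBS ⇒ fyppfffbfffBS   [V ::= f]
fyppfffbfffBS ⇒ fyppfffbfffyppS   [B ::= y p p]
fyppfffbfffyppS ⇒ fyppfffbfffyppfbf   [S ::= f b f]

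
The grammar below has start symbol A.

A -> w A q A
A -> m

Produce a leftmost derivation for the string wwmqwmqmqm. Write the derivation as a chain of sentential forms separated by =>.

A => wAqA => wwAqAqA => wwmqAqA => wwmqwAqAqA => wwmqwmqAqA => wwmqwmqmqA => wwmqwmqmqm

A => wAqA   [A -> w A q A]
wAqA => wwAqAqA   [A -> w A q A]
wwAqAqA => wwmqAqA   [A -> m]
wwmqAqA => wwmqwAqAqA   [A -> w A q A]
wwmqwAqAqA => wwmqwmqAqA   [A -> m]
wwmqwmqAqA => wwmqwmqmqA   [A -> m]
wwmqwmqmqA => wwmqwmqmqm   [A -> m]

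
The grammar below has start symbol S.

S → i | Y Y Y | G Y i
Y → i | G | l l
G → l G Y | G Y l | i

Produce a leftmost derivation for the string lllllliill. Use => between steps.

S => YYY   [S → Y Y Y]
YYY => llYY   [Y → l l]
llYY => llllY   [Y → l l]
llllY => llllG   [Y → G]
llllG => lllllGY   [G → l G Y]
lllllGY => llllllGYY   [G → l G Y]
llllllGYY => lllllliYY   [G → i]
lllllliYY => lllllliGY   [Y → G]
lllllliGY => lllllliiY   [G → i]
lllllliiY => lllllliill   [Y → l l]

S => YYY => llYY => llllY => llllG => lllllGY => llllllGYY => lllllliYY => lllllliGY => lllllliiY => lllllliill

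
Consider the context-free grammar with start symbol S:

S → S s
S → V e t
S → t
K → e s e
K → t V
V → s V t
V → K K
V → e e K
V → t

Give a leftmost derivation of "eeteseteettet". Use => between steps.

S => Vet => eeKet => eetVet => eetKKet => eeteseKet => eetesetVet => eeteseteeKet => eeteseteetVet => eeteseteettet

S => Vet   [S → V e t]
Vet => eeKet   [V → e e K]
eeKet => eetVet   [K → t V]
eetVet => eetKKet   [V → K K]
eetKKet => eeteseKet   [K → e s e]
eeteseKet => eetesetVet   [K → t V]
eetesetVet => eeteseteeKet   [V → e e K]
eeteseteeKet => eeteseteetVet   [K → t V]
eeteseteetVet => eeteseteettet   [V → t]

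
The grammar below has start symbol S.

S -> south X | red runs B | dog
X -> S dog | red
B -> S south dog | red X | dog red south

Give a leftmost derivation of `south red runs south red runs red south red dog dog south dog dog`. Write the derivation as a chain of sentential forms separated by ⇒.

S ⇒ south X ⇒ south S dog ⇒ south red runs B dog ⇒ south red runs S south dog dog ⇒ south red runs south X south dog dog ⇒ south red runs south S dog south dog dog ⇒ south red runs south red runs B dog south dog dog ⇒ south red runs south red runs red X dog south dog dog ⇒ south red runs south red runs red S dog dog south dog dog ⇒ south red runs south red runs red south X dog dog south dog dog ⇒ south red runs south red runs red south red dog dog south dog dog

S ⇒ south X   [S -> south X]
south X ⇒ south S dog   [X -> S dog]
south S dog ⇒ south red runs B dog   [S -> red runs B]
south red runs B dog ⇒ south red runs S south dog dog   [B -> S south dog]
south red runs S south dog dog ⇒ south red runs south X south dog dog   [S -> south X]
south red runs south X south dog dog ⇒ south red runs south S dog south dog dog   [X -> S dog]
south red runs south S dog south dog dog ⇒ south red runs south red runs B dog south dog dog   [S -> red runs B]
south red runs south red runs B dog south dog dog ⇒ south red runs south red runs red X dog south dog dog   [B -> red X]
south red runs south red runs red X dog south dog dog ⇒ south red runs south red runs red S dog dog south dog dog   [X -> S dog]
south red runs south red runs red S dog dog south dog dog ⇒ south red runs south red runs red south X dog dog south dog dog   [S -> south X]
south red runs south red runs red south X dog dog south dog dog ⇒ south red runs south red runs red south red dog dog south dog dog   [X -> red]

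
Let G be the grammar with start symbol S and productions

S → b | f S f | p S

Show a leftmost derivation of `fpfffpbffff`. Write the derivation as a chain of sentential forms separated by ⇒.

S ⇒ fSf ⇒ fpSf ⇒ fpfSff ⇒ fpffSfff ⇒ fpfffSffff ⇒ fpfffpSffff ⇒ fpfffpbffff

S ⇒ fSf   [S → f S f]
fSf ⇒ fpSf   [S → p S]
fpSf ⇒ fpfSff   [S → f S f]
fpfSff ⇒ fpffSfff   [S → f S f]
fpffSfff ⇒ fpfffSffff   [S → f S f]
fpfffSffff ⇒ fpfffpSffff   [S → p S]
fpfffpSffff ⇒ fpfffpbffff   [S → b]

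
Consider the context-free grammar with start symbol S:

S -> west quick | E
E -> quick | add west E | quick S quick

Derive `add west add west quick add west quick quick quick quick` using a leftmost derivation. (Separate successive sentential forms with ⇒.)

S ⇒ E ⇒ add west E ⇒ add west add west E ⇒ add west add west quick S quick ⇒ add west add west quick E quick ⇒ add west add west quick add west E quick ⇒ add west add west quick add west quick S quick quick ⇒ add west add west quick add west quick E quick quick ⇒ add west add west quick add west quick quick quick quick

S ⇒ E   [S -> E]
E ⇒ add west E   [E -> add west E]
add west E ⇒ add west add west E   [E -> add west E]
add west add west E ⇒ add west add west quick S quick   [E -> quick S quick]
add west add west quick S quick ⇒ add west add west quick E quick   [S -> E]
add west add west quick E quick ⇒ add west add west quick add west E quick   [E -> add west E]
add west add west quick add west E quick ⇒ add west add west quick add west quick S quick quick   [E -> quick S quick]
add west add west quick add west quick S quick quick ⇒ add west add west quick add west quick E quick quick   [S -> E]
add west add west quick add west quick E quick quick ⇒ add west add west quick add west quick quick quick quick   [E -> quick]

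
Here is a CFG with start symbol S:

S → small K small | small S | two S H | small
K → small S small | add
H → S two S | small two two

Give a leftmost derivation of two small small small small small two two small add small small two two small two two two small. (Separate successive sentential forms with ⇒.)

S ⇒ two S H   [S → two S H]
two S H ⇒ two small K small H   [S → small K small]
two small K small H ⇒ two small small S small small H   [K → small S small]
two small small S small small H ⇒ two small small small small small H   [S → small]
two small small small small small H ⇒ two small small small small small S two S   [H → S two S]
two small small small small small S two S ⇒ two small small small small small two S H two S   [S → two S H]
two small small small small small two S H two S ⇒ two small small small small small two two S H H two S   [S → two S H]
two small small small small small two two S H H two S ⇒ two small small small small small two two small K small H H two S   [S → small K small]
two small small small small small two two small K small H H two S ⇒ two small small small small small two two small add small H H two S   [K → add]
two small small small small small two two small add small H H two S ⇒ two small small small small small two two small add small small two two H two S   [H → small two two]
two small small small small small two two small add small small two two H two S ⇒ two small small small small small two two small add small small two two small two two two S   [H → small two two]
two small small small small small two two small add small small two two small two two two S ⇒ two small small small small small two two small add small small two two small two two two small   [S → small]

S ⇒ two S H ⇒ two small K small H ⇒ two small small S small small H ⇒ two small small small small small H ⇒ two small small small small small S two S ⇒ two small small small small small two S H two S ⇒ two small small small small small two two S H H two S ⇒ two small small small small small two two small K small H H two S ⇒ two small small small small small two two small add small H H two S ⇒ two small small small small small two two small add small small two two H two S ⇒ two small small small small small two two small add small small two two small two two two S ⇒ two small small small small small two two small add small small two two small two two two small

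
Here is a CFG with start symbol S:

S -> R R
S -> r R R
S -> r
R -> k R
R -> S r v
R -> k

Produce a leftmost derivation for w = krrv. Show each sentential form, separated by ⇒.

S⇒RR⇒kR⇒kSrv⇒krrv

S ⇒ RR   [S -> R R]
RR ⇒ kR   [R -> k]
kR ⇒ kSrv   [R -> S r v]
kSrv ⇒ krrv   [S -> r]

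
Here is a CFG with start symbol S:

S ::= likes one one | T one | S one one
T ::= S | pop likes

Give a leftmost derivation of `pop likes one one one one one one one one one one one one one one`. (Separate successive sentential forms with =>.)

S => S one one => S one one one one => T one one one one one => S one one one one one => S one one one one one one one => S one one one one one one one one one => S one one one one one one one one one one one => S one one one one one one one one one one one one one => T one one one one one one one one one one one one one one => pop likes one one one one one one one one one one one one one one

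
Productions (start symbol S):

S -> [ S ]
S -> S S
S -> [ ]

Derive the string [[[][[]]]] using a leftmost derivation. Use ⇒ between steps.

S ⇒ [S] ⇒ [[S]] ⇒ [[SS]] ⇒ [[[]S]] ⇒ [[[][S]]] ⇒ [[[][[]]]]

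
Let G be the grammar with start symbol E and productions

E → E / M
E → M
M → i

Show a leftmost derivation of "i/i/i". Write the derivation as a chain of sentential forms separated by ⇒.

E⇒E/M⇒E/M/M⇒M/M/M⇒i/M/M⇒i/i/M⇒i/i/i

E ⇒ E/M   [E → E / M]
E/M ⇒ E/M/M   [E → E / M]
E/M/M ⇒ M/M/M   [E → M]
M/M/M ⇒ i/M/M   [M → i]
i/M/M ⇒ i/i/M   [M → i]
i/i/M ⇒ i/i/i   [M → i]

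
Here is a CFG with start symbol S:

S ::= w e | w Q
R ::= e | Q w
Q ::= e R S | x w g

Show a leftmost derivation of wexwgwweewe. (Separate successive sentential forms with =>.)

S=>wQ=>weRS=>weQwS=>wexwgwS=>wexwgwwQ=>wexwgwweRS=>wexwgwweeS=>wexwgwweewe

S => wQ   [S ::= w Q]
wQ => weRS   [Q ::= e R S]
weRS => weQwS   [R ::= Q w]
weQwS => wexwgwS   [Q ::= x w g]
wexwgwS => wexwgwwQ   [S ::= w Q]
wexwgwwQ => wexwgwweRS   [Q ::= e R S]
wexwgwweRS => wexwgwweeS   [R ::= e]
wexwgwweeS => wexwgwweewe   [S ::= w e]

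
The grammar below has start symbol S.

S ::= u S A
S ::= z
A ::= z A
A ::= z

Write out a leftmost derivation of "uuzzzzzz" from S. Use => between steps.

S=>uSA=>uuSAA=>uuzAA=>uuzzAA=>uuzzzAA=>uuzzzzA=>uuzzzzzA=>uuzzzzzz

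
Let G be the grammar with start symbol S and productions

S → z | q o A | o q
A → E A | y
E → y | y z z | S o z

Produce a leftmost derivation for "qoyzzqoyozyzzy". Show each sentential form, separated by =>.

S=>qoA=>qoEA=>qoyzzA=>qoyzzEA=>qoyzzSozA=>qoyzzqoAozA=>qoyzzqoyozA=>qoyzzqoyozEA=>qoyzzqoyozyzzA=>qoyzzqoyozyzzy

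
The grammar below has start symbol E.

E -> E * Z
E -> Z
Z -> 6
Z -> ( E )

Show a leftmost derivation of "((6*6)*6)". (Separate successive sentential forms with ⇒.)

E ⇒ Z ⇒ (E) ⇒ (E*Z) ⇒ (Z*Z) ⇒ ((E)*Z) ⇒ ((E*Z)*Z) ⇒ ((Z*Z)*Z) ⇒ ((6*Z)*Z) ⇒ ((6*6)*Z) ⇒ ((6*6)*6)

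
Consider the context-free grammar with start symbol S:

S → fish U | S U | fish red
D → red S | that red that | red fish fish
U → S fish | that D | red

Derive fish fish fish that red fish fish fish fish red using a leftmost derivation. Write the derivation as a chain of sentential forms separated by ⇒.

S ⇒ S U ⇒ fish U U ⇒ fish S fish U ⇒ fish fish U fish U ⇒ fish fish S fish fish U ⇒ fish fish fish U fish fish U ⇒ fish fish fish that D fish fish U ⇒ fish fish fish that red fish fish fish fish U ⇒ fish fish fish that red fish fish fish fish red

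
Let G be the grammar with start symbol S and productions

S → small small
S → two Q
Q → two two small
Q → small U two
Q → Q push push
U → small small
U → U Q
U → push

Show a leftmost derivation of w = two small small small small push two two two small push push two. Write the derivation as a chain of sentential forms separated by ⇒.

S ⇒ two Q   [S → two Q]
two Q ⇒ two small U two   [Q → small U two]
two small U two ⇒ two small U Q two   [U → U Q]
two small U Q two ⇒ two small U Q Q two   [U → U Q]
two small U Q Q two ⇒ two small small small Q Q two   [U → small small]
two small small small Q Q two ⇒ two small small small small U two Q two   [Q → small U two]
two small small small small U two Q two ⇒ two small small small small push two Q two   [U → push]
two small small small small push two Q two ⇒ two small small small small push two Q push push two   [Q → Q push push]
two small small small small push two Q push push two ⇒ two small small small small push two two two small push push two   [Q → two two small]

S ⇒ two Q ⇒ two small U two ⇒ two small U Q two ⇒ two small U Q Q two ⇒ two small small small Q Q two ⇒ two small small small small U two Q two ⇒ two small small small small push two Q two ⇒ two small small small small push two Q push push two ⇒ two small small small small push two two two small push push two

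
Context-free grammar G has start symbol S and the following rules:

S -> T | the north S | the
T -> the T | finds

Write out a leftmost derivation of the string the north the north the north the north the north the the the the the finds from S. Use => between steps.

S => the north S   [S -> the north S]
the north S => the north the north S   [S -> the north S]
the north the north S => the north the north the north S   [S -> the north S]
the north the north the north S => the north the north the north the north S   [S -> the north S]
the north the north the north the north S => the north the north the north the north the north S   [S -> the north S]
the north the north the north the north the north S => the north the north the north the north the north T   [S -> T]
the north the north the north the north the north T => the north the north the north the north the north the T   [T -> the T]
the north the north the north the north the north the T => the north the north the north the north the north the the T   [T -> the T]
the north the north the north the north the north the the T => the north the north the north the north the north the the the T   [T -> the T]
the north the north the north the north the north the the the T => the north the north the north the north the north the the the the T   [T -> the T]
the north the north the north the north the north the the the the T => the north the north the north the north the north the the the the the T   [T -> the T]
the north the north the north the north the north the the the the the T => the north the north the north the north the north the the the the the finds   [T -> finds]

S => the north S => the north the north S => the north the north the north S => the north the north the north the north S => the north the north the north the north the north S => the north the north the north the north the north T => the north the north the north the north the north the T => the north the north the north the north the north the the T => the north the north the north the north the north the the the T => the north the north the north the north the north the the the the T => the north the north the north the north the north the the the the the T => the north the north the north the north the north the the the the the finds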